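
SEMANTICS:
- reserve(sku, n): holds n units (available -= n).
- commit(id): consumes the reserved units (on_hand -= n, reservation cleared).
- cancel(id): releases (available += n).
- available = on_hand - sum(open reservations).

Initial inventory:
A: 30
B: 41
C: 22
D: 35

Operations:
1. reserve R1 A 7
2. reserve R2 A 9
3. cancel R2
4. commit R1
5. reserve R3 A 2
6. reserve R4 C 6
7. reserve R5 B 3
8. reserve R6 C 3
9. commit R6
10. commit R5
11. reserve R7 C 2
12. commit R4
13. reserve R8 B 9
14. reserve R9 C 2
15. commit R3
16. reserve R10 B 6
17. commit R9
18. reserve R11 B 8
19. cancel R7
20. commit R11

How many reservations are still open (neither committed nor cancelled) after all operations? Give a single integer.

Answer: 2

Derivation:
Step 1: reserve R1 A 7 -> on_hand[A=30 B=41 C=22 D=35] avail[A=23 B=41 C=22 D=35] open={R1}
Step 2: reserve R2 A 9 -> on_hand[A=30 B=41 C=22 D=35] avail[A=14 B=41 C=22 D=35] open={R1,R2}
Step 3: cancel R2 -> on_hand[A=30 B=41 C=22 D=35] avail[A=23 B=41 C=22 D=35] open={R1}
Step 4: commit R1 -> on_hand[A=23 B=41 C=22 D=35] avail[A=23 B=41 C=22 D=35] open={}
Step 5: reserve R3 A 2 -> on_hand[A=23 B=41 C=22 D=35] avail[A=21 B=41 C=22 D=35] open={R3}
Step 6: reserve R4 C 6 -> on_hand[A=23 B=41 C=22 D=35] avail[A=21 B=41 C=16 D=35] open={R3,R4}
Step 7: reserve R5 B 3 -> on_hand[A=23 B=41 C=22 D=35] avail[A=21 B=38 C=16 D=35] open={R3,R4,R5}
Step 8: reserve R6 C 3 -> on_hand[A=23 B=41 C=22 D=35] avail[A=21 B=38 C=13 D=35] open={R3,R4,R5,R6}
Step 9: commit R6 -> on_hand[A=23 B=41 C=19 D=35] avail[A=21 B=38 C=13 D=35] open={R3,R4,R5}
Step 10: commit R5 -> on_hand[A=23 B=38 C=19 D=35] avail[A=21 B=38 C=13 D=35] open={R3,R4}
Step 11: reserve R7 C 2 -> on_hand[A=23 B=38 C=19 D=35] avail[A=21 B=38 C=11 D=35] open={R3,R4,R7}
Step 12: commit R4 -> on_hand[A=23 B=38 C=13 D=35] avail[A=21 B=38 C=11 D=35] open={R3,R7}
Step 13: reserve R8 B 9 -> on_hand[A=23 B=38 C=13 D=35] avail[A=21 B=29 C=11 D=35] open={R3,R7,R8}
Step 14: reserve R9 C 2 -> on_hand[A=23 B=38 C=13 D=35] avail[A=21 B=29 C=9 D=35] open={R3,R7,R8,R9}
Step 15: commit R3 -> on_hand[A=21 B=38 C=13 D=35] avail[A=21 B=29 C=9 D=35] open={R7,R8,R9}
Step 16: reserve R10 B 6 -> on_hand[A=21 B=38 C=13 D=35] avail[A=21 B=23 C=9 D=35] open={R10,R7,R8,R9}
Step 17: commit R9 -> on_hand[A=21 B=38 C=11 D=35] avail[A=21 B=23 C=9 D=35] open={R10,R7,R8}
Step 18: reserve R11 B 8 -> on_hand[A=21 B=38 C=11 D=35] avail[A=21 B=15 C=9 D=35] open={R10,R11,R7,R8}
Step 19: cancel R7 -> on_hand[A=21 B=38 C=11 D=35] avail[A=21 B=15 C=11 D=35] open={R10,R11,R8}
Step 20: commit R11 -> on_hand[A=21 B=30 C=11 D=35] avail[A=21 B=15 C=11 D=35] open={R10,R8}
Open reservations: ['R10', 'R8'] -> 2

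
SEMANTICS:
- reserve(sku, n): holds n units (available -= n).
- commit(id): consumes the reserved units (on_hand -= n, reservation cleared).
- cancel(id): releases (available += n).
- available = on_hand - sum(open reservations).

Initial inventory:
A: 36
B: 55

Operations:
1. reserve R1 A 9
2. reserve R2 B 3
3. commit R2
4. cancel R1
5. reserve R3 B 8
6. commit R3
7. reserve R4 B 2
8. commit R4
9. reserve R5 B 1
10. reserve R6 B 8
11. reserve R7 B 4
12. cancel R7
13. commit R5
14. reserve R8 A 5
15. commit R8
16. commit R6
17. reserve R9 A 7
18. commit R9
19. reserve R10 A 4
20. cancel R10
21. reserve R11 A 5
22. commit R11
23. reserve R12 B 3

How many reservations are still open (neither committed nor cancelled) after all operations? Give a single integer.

Answer: 1

Derivation:
Step 1: reserve R1 A 9 -> on_hand[A=36 B=55] avail[A=27 B=55] open={R1}
Step 2: reserve R2 B 3 -> on_hand[A=36 B=55] avail[A=27 B=52] open={R1,R2}
Step 3: commit R2 -> on_hand[A=36 B=52] avail[A=27 B=52] open={R1}
Step 4: cancel R1 -> on_hand[A=36 B=52] avail[A=36 B=52] open={}
Step 5: reserve R3 B 8 -> on_hand[A=36 B=52] avail[A=36 B=44] open={R3}
Step 6: commit R3 -> on_hand[A=36 B=44] avail[A=36 B=44] open={}
Step 7: reserve R4 B 2 -> on_hand[A=36 B=44] avail[A=36 B=42] open={R4}
Step 8: commit R4 -> on_hand[A=36 B=42] avail[A=36 B=42] open={}
Step 9: reserve R5 B 1 -> on_hand[A=36 B=42] avail[A=36 B=41] open={R5}
Step 10: reserve R6 B 8 -> on_hand[A=36 B=42] avail[A=36 B=33] open={R5,R6}
Step 11: reserve R7 B 4 -> on_hand[A=36 B=42] avail[A=36 B=29] open={R5,R6,R7}
Step 12: cancel R7 -> on_hand[A=36 B=42] avail[A=36 B=33] open={R5,R6}
Step 13: commit R5 -> on_hand[A=36 B=41] avail[A=36 B=33] open={R6}
Step 14: reserve R8 A 5 -> on_hand[A=36 B=41] avail[A=31 B=33] open={R6,R8}
Step 15: commit R8 -> on_hand[A=31 B=41] avail[A=31 B=33] open={R6}
Step 16: commit R6 -> on_hand[A=31 B=33] avail[A=31 B=33] open={}
Step 17: reserve R9 A 7 -> on_hand[A=31 B=33] avail[A=24 B=33] open={R9}
Step 18: commit R9 -> on_hand[A=24 B=33] avail[A=24 B=33] open={}
Step 19: reserve R10 A 4 -> on_hand[A=24 B=33] avail[A=20 B=33] open={R10}
Step 20: cancel R10 -> on_hand[A=24 B=33] avail[A=24 B=33] open={}
Step 21: reserve R11 A 5 -> on_hand[A=24 B=33] avail[A=19 B=33] open={R11}
Step 22: commit R11 -> on_hand[A=19 B=33] avail[A=19 B=33] open={}
Step 23: reserve R12 B 3 -> on_hand[A=19 B=33] avail[A=19 B=30] open={R12}
Open reservations: ['R12'] -> 1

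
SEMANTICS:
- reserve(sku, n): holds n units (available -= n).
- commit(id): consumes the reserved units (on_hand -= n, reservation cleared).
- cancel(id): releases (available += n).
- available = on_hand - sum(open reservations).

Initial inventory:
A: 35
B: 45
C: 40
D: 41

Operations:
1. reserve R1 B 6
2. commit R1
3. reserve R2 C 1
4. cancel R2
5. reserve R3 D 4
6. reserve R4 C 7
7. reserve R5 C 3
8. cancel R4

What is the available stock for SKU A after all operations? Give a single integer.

Answer: 35

Derivation:
Step 1: reserve R1 B 6 -> on_hand[A=35 B=45 C=40 D=41] avail[A=35 B=39 C=40 D=41] open={R1}
Step 2: commit R1 -> on_hand[A=35 B=39 C=40 D=41] avail[A=35 B=39 C=40 D=41] open={}
Step 3: reserve R2 C 1 -> on_hand[A=35 B=39 C=40 D=41] avail[A=35 B=39 C=39 D=41] open={R2}
Step 4: cancel R2 -> on_hand[A=35 B=39 C=40 D=41] avail[A=35 B=39 C=40 D=41] open={}
Step 5: reserve R3 D 4 -> on_hand[A=35 B=39 C=40 D=41] avail[A=35 B=39 C=40 D=37] open={R3}
Step 6: reserve R4 C 7 -> on_hand[A=35 B=39 C=40 D=41] avail[A=35 B=39 C=33 D=37] open={R3,R4}
Step 7: reserve R5 C 3 -> on_hand[A=35 B=39 C=40 D=41] avail[A=35 B=39 C=30 D=37] open={R3,R4,R5}
Step 8: cancel R4 -> on_hand[A=35 B=39 C=40 D=41] avail[A=35 B=39 C=37 D=37] open={R3,R5}
Final available[A] = 35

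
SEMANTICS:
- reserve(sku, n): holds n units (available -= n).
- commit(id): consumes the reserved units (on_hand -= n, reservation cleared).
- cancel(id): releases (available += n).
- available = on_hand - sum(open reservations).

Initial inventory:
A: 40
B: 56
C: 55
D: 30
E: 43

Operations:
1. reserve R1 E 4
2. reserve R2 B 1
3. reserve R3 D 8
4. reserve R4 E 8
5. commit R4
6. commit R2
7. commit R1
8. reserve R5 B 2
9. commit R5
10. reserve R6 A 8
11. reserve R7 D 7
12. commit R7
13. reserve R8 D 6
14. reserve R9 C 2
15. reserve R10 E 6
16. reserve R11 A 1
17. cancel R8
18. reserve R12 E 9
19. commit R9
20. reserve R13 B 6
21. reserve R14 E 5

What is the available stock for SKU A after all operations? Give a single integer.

Answer: 31

Derivation:
Step 1: reserve R1 E 4 -> on_hand[A=40 B=56 C=55 D=30 E=43] avail[A=40 B=56 C=55 D=30 E=39] open={R1}
Step 2: reserve R2 B 1 -> on_hand[A=40 B=56 C=55 D=30 E=43] avail[A=40 B=55 C=55 D=30 E=39] open={R1,R2}
Step 3: reserve R3 D 8 -> on_hand[A=40 B=56 C=55 D=30 E=43] avail[A=40 B=55 C=55 D=22 E=39] open={R1,R2,R3}
Step 4: reserve R4 E 8 -> on_hand[A=40 B=56 C=55 D=30 E=43] avail[A=40 B=55 C=55 D=22 E=31] open={R1,R2,R3,R4}
Step 5: commit R4 -> on_hand[A=40 B=56 C=55 D=30 E=35] avail[A=40 B=55 C=55 D=22 E=31] open={R1,R2,R3}
Step 6: commit R2 -> on_hand[A=40 B=55 C=55 D=30 E=35] avail[A=40 B=55 C=55 D=22 E=31] open={R1,R3}
Step 7: commit R1 -> on_hand[A=40 B=55 C=55 D=30 E=31] avail[A=40 B=55 C=55 D=22 E=31] open={R3}
Step 8: reserve R5 B 2 -> on_hand[A=40 B=55 C=55 D=30 E=31] avail[A=40 B=53 C=55 D=22 E=31] open={R3,R5}
Step 9: commit R5 -> on_hand[A=40 B=53 C=55 D=30 E=31] avail[A=40 B=53 C=55 D=22 E=31] open={R3}
Step 10: reserve R6 A 8 -> on_hand[A=40 B=53 C=55 D=30 E=31] avail[A=32 B=53 C=55 D=22 E=31] open={R3,R6}
Step 11: reserve R7 D 7 -> on_hand[A=40 B=53 C=55 D=30 E=31] avail[A=32 B=53 C=55 D=15 E=31] open={R3,R6,R7}
Step 12: commit R7 -> on_hand[A=40 B=53 C=55 D=23 E=31] avail[A=32 B=53 C=55 D=15 E=31] open={R3,R6}
Step 13: reserve R8 D 6 -> on_hand[A=40 B=53 C=55 D=23 E=31] avail[A=32 B=53 C=55 D=9 E=31] open={R3,R6,R8}
Step 14: reserve R9 C 2 -> on_hand[A=40 B=53 C=55 D=23 E=31] avail[A=32 B=53 C=53 D=9 E=31] open={R3,R6,R8,R9}
Step 15: reserve R10 E 6 -> on_hand[A=40 B=53 C=55 D=23 E=31] avail[A=32 B=53 C=53 D=9 E=25] open={R10,R3,R6,R8,R9}
Step 16: reserve R11 A 1 -> on_hand[A=40 B=53 C=55 D=23 E=31] avail[A=31 B=53 C=53 D=9 E=25] open={R10,R11,R3,R6,R8,R9}
Step 17: cancel R8 -> on_hand[A=40 B=53 C=55 D=23 E=31] avail[A=31 B=53 C=53 D=15 E=25] open={R10,R11,R3,R6,R9}
Step 18: reserve R12 E 9 -> on_hand[A=40 B=53 C=55 D=23 E=31] avail[A=31 B=53 C=53 D=15 E=16] open={R10,R11,R12,R3,R6,R9}
Step 19: commit R9 -> on_hand[A=40 B=53 C=53 D=23 E=31] avail[A=31 B=53 C=53 D=15 E=16] open={R10,R11,R12,R3,R6}
Step 20: reserve R13 B 6 -> on_hand[A=40 B=53 C=53 D=23 E=31] avail[A=31 B=47 C=53 D=15 E=16] open={R10,R11,R12,R13,R3,R6}
Step 21: reserve R14 E 5 -> on_hand[A=40 B=53 C=53 D=23 E=31] avail[A=31 B=47 C=53 D=15 E=11] open={R10,R11,R12,R13,R14,R3,R6}
Final available[A] = 31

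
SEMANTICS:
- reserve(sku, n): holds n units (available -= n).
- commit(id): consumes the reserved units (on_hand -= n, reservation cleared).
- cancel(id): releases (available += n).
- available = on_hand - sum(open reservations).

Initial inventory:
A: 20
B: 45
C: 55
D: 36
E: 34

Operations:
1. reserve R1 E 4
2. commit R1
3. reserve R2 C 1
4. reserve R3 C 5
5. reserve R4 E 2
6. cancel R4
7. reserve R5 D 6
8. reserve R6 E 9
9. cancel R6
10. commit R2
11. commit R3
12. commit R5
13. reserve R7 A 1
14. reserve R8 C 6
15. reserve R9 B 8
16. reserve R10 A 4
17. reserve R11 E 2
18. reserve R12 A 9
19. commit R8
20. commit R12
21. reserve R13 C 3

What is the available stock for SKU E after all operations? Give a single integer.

Answer: 28

Derivation:
Step 1: reserve R1 E 4 -> on_hand[A=20 B=45 C=55 D=36 E=34] avail[A=20 B=45 C=55 D=36 E=30] open={R1}
Step 2: commit R1 -> on_hand[A=20 B=45 C=55 D=36 E=30] avail[A=20 B=45 C=55 D=36 E=30] open={}
Step 3: reserve R2 C 1 -> on_hand[A=20 B=45 C=55 D=36 E=30] avail[A=20 B=45 C=54 D=36 E=30] open={R2}
Step 4: reserve R3 C 5 -> on_hand[A=20 B=45 C=55 D=36 E=30] avail[A=20 B=45 C=49 D=36 E=30] open={R2,R3}
Step 5: reserve R4 E 2 -> on_hand[A=20 B=45 C=55 D=36 E=30] avail[A=20 B=45 C=49 D=36 E=28] open={R2,R3,R4}
Step 6: cancel R4 -> on_hand[A=20 B=45 C=55 D=36 E=30] avail[A=20 B=45 C=49 D=36 E=30] open={R2,R3}
Step 7: reserve R5 D 6 -> on_hand[A=20 B=45 C=55 D=36 E=30] avail[A=20 B=45 C=49 D=30 E=30] open={R2,R3,R5}
Step 8: reserve R6 E 9 -> on_hand[A=20 B=45 C=55 D=36 E=30] avail[A=20 B=45 C=49 D=30 E=21] open={R2,R3,R5,R6}
Step 9: cancel R6 -> on_hand[A=20 B=45 C=55 D=36 E=30] avail[A=20 B=45 C=49 D=30 E=30] open={R2,R3,R5}
Step 10: commit R2 -> on_hand[A=20 B=45 C=54 D=36 E=30] avail[A=20 B=45 C=49 D=30 E=30] open={R3,R5}
Step 11: commit R3 -> on_hand[A=20 B=45 C=49 D=36 E=30] avail[A=20 B=45 C=49 D=30 E=30] open={R5}
Step 12: commit R5 -> on_hand[A=20 B=45 C=49 D=30 E=30] avail[A=20 B=45 C=49 D=30 E=30] open={}
Step 13: reserve R7 A 1 -> on_hand[A=20 B=45 C=49 D=30 E=30] avail[A=19 B=45 C=49 D=30 E=30] open={R7}
Step 14: reserve R8 C 6 -> on_hand[A=20 B=45 C=49 D=30 E=30] avail[A=19 B=45 C=43 D=30 E=30] open={R7,R8}
Step 15: reserve R9 B 8 -> on_hand[A=20 B=45 C=49 D=30 E=30] avail[A=19 B=37 C=43 D=30 E=30] open={R7,R8,R9}
Step 16: reserve R10 A 4 -> on_hand[A=20 B=45 C=49 D=30 E=30] avail[A=15 B=37 C=43 D=30 E=30] open={R10,R7,R8,R9}
Step 17: reserve R11 E 2 -> on_hand[A=20 B=45 C=49 D=30 E=30] avail[A=15 B=37 C=43 D=30 E=28] open={R10,R11,R7,R8,R9}
Step 18: reserve R12 A 9 -> on_hand[A=20 B=45 C=49 D=30 E=30] avail[A=6 B=37 C=43 D=30 E=28] open={R10,R11,R12,R7,R8,R9}
Step 19: commit R8 -> on_hand[A=20 B=45 C=43 D=30 E=30] avail[A=6 B=37 C=43 D=30 E=28] open={R10,R11,R12,R7,R9}
Step 20: commit R12 -> on_hand[A=11 B=45 C=43 D=30 E=30] avail[A=6 B=37 C=43 D=30 E=28] open={R10,R11,R7,R9}
Step 21: reserve R13 C 3 -> on_hand[A=11 B=45 C=43 D=30 E=30] avail[A=6 B=37 C=40 D=30 E=28] open={R10,R11,R13,R7,R9}
Final available[E] = 28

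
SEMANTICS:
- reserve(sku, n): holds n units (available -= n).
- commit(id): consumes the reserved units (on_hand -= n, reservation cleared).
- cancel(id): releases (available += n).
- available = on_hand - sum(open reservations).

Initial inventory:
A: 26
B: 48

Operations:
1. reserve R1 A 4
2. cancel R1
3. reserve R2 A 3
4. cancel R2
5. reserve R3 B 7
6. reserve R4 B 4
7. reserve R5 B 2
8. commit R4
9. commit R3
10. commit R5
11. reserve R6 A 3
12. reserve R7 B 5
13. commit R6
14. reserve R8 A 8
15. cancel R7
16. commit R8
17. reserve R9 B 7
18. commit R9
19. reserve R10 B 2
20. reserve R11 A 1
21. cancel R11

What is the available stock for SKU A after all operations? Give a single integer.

Step 1: reserve R1 A 4 -> on_hand[A=26 B=48] avail[A=22 B=48] open={R1}
Step 2: cancel R1 -> on_hand[A=26 B=48] avail[A=26 B=48] open={}
Step 3: reserve R2 A 3 -> on_hand[A=26 B=48] avail[A=23 B=48] open={R2}
Step 4: cancel R2 -> on_hand[A=26 B=48] avail[A=26 B=48] open={}
Step 5: reserve R3 B 7 -> on_hand[A=26 B=48] avail[A=26 B=41] open={R3}
Step 6: reserve R4 B 4 -> on_hand[A=26 B=48] avail[A=26 B=37] open={R3,R4}
Step 7: reserve R5 B 2 -> on_hand[A=26 B=48] avail[A=26 B=35] open={R3,R4,R5}
Step 8: commit R4 -> on_hand[A=26 B=44] avail[A=26 B=35] open={R3,R5}
Step 9: commit R3 -> on_hand[A=26 B=37] avail[A=26 B=35] open={R5}
Step 10: commit R5 -> on_hand[A=26 B=35] avail[A=26 B=35] open={}
Step 11: reserve R6 A 3 -> on_hand[A=26 B=35] avail[A=23 B=35] open={R6}
Step 12: reserve R7 B 5 -> on_hand[A=26 B=35] avail[A=23 B=30] open={R6,R7}
Step 13: commit R6 -> on_hand[A=23 B=35] avail[A=23 B=30] open={R7}
Step 14: reserve R8 A 8 -> on_hand[A=23 B=35] avail[A=15 B=30] open={R7,R8}
Step 15: cancel R7 -> on_hand[A=23 B=35] avail[A=15 B=35] open={R8}
Step 16: commit R8 -> on_hand[A=15 B=35] avail[A=15 B=35] open={}
Step 17: reserve R9 B 7 -> on_hand[A=15 B=35] avail[A=15 B=28] open={R9}
Step 18: commit R9 -> on_hand[A=15 B=28] avail[A=15 B=28] open={}
Step 19: reserve R10 B 2 -> on_hand[A=15 B=28] avail[A=15 B=26] open={R10}
Step 20: reserve R11 A 1 -> on_hand[A=15 B=28] avail[A=14 B=26] open={R10,R11}
Step 21: cancel R11 -> on_hand[A=15 B=28] avail[A=15 B=26] open={R10}
Final available[A] = 15

Answer: 15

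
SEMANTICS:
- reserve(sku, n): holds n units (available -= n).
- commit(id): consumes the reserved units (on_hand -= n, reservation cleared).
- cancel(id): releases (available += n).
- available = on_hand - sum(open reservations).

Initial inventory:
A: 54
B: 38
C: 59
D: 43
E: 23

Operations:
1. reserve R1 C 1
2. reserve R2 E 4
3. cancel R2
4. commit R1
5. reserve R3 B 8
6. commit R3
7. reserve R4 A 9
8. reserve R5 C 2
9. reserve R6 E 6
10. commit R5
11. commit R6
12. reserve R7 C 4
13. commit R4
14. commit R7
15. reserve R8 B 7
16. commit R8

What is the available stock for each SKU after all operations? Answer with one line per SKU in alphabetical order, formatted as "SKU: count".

Step 1: reserve R1 C 1 -> on_hand[A=54 B=38 C=59 D=43 E=23] avail[A=54 B=38 C=58 D=43 E=23] open={R1}
Step 2: reserve R2 E 4 -> on_hand[A=54 B=38 C=59 D=43 E=23] avail[A=54 B=38 C=58 D=43 E=19] open={R1,R2}
Step 3: cancel R2 -> on_hand[A=54 B=38 C=59 D=43 E=23] avail[A=54 B=38 C=58 D=43 E=23] open={R1}
Step 4: commit R1 -> on_hand[A=54 B=38 C=58 D=43 E=23] avail[A=54 B=38 C=58 D=43 E=23] open={}
Step 5: reserve R3 B 8 -> on_hand[A=54 B=38 C=58 D=43 E=23] avail[A=54 B=30 C=58 D=43 E=23] open={R3}
Step 6: commit R3 -> on_hand[A=54 B=30 C=58 D=43 E=23] avail[A=54 B=30 C=58 D=43 E=23] open={}
Step 7: reserve R4 A 9 -> on_hand[A=54 B=30 C=58 D=43 E=23] avail[A=45 B=30 C=58 D=43 E=23] open={R4}
Step 8: reserve R5 C 2 -> on_hand[A=54 B=30 C=58 D=43 E=23] avail[A=45 B=30 C=56 D=43 E=23] open={R4,R5}
Step 9: reserve R6 E 6 -> on_hand[A=54 B=30 C=58 D=43 E=23] avail[A=45 B=30 C=56 D=43 E=17] open={R4,R5,R6}
Step 10: commit R5 -> on_hand[A=54 B=30 C=56 D=43 E=23] avail[A=45 B=30 C=56 D=43 E=17] open={R4,R6}
Step 11: commit R6 -> on_hand[A=54 B=30 C=56 D=43 E=17] avail[A=45 B=30 C=56 D=43 E=17] open={R4}
Step 12: reserve R7 C 4 -> on_hand[A=54 B=30 C=56 D=43 E=17] avail[A=45 B=30 C=52 D=43 E=17] open={R4,R7}
Step 13: commit R4 -> on_hand[A=45 B=30 C=56 D=43 E=17] avail[A=45 B=30 C=52 D=43 E=17] open={R7}
Step 14: commit R7 -> on_hand[A=45 B=30 C=52 D=43 E=17] avail[A=45 B=30 C=52 D=43 E=17] open={}
Step 15: reserve R8 B 7 -> on_hand[A=45 B=30 C=52 D=43 E=17] avail[A=45 B=23 C=52 D=43 E=17] open={R8}
Step 16: commit R8 -> on_hand[A=45 B=23 C=52 D=43 E=17] avail[A=45 B=23 C=52 D=43 E=17] open={}

Answer: A: 45
B: 23
C: 52
D: 43
E: 17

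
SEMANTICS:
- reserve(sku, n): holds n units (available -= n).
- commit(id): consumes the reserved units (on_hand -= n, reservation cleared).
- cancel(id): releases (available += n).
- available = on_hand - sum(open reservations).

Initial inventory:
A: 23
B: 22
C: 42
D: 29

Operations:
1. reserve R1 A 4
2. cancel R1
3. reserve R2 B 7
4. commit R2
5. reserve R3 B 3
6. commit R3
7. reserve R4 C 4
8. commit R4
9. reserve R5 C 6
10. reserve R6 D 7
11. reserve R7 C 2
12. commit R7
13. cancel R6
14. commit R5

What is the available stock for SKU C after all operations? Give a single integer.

Step 1: reserve R1 A 4 -> on_hand[A=23 B=22 C=42 D=29] avail[A=19 B=22 C=42 D=29] open={R1}
Step 2: cancel R1 -> on_hand[A=23 B=22 C=42 D=29] avail[A=23 B=22 C=42 D=29] open={}
Step 3: reserve R2 B 7 -> on_hand[A=23 B=22 C=42 D=29] avail[A=23 B=15 C=42 D=29] open={R2}
Step 4: commit R2 -> on_hand[A=23 B=15 C=42 D=29] avail[A=23 B=15 C=42 D=29] open={}
Step 5: reserve R3 B 3 -> on_hand[A=23 B=15 C=42 D=29] avail[A=23 B=12 C=42 D=29] open={R3}
Step 6: commit R3 -> on_hand[A=23 B=12 C=42 D=29] avail[A=23 B=12 C=42 D=29] open={}
Step 7: reserve R4 C 4 -> on_hand[A=23 B=12 C=42 D=29] avail[A=23 B=12 C=38 D=29] open={R4}
Step 8: commit R4 -> on_hand[A=23 B=12 C=38 D=29] avail[A=23 B=12 C=38 D=29] open={}
Step 9: reserve R5 C 6 -> on_hand[A=23 B=12 C=38 D=29] avail[A=23 B=12 C=32 D=29] open={R5}
Step 10: reserve R6 D 7 -> on_hand[A=23 B=12 C=38 D=29] avail[A=23 B=12 C=32 D=22] open={R5,R6}
Step 11: reserve R7 C 2 -> on_hand[A=23 B=12 C=38 D=29] avail[A=23 B=12 C=30 D=22] open={R5,R6,R7}
Step 12: commit R7 -> on_hand[A=23 B=12 C=36 D=29] avail[A=23 B=12 C=30 D=22] open={R5,R6}
Step 13: cancel R6 -> on_hand[A=23 B=12 C=36 D=29] avail[A=23 B=12 C=30 D=29] open={R5}
Step 14: commit R5 -> on_hand[A=23 B=12 C=30 D=29] avail[A=23 B=12 C=30 D=29] open={}
Final available[C] = 30

Answer: 30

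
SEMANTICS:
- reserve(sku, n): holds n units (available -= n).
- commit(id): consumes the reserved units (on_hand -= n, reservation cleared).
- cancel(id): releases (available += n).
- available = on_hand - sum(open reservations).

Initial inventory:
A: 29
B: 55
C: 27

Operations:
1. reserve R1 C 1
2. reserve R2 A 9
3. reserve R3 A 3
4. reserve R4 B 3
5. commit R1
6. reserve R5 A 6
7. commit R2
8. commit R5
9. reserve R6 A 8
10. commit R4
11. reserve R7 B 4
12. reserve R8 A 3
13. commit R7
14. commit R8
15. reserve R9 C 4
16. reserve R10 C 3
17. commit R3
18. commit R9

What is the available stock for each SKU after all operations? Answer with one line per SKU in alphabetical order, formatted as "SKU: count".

Answer: A: 0
B: 48
C: 19

Derivation:
Step 1: reserve R1 C 1 -> on_hand[A=29 B=55 C=27] avail[A=29 B=55 C=26] open={R1}
Step 2: reserve R2 A 9 -> on_hand[A=29 B=55 C=27] avail[A=20 B=55 C=26] open={R1,R2}
Step 3: reserve R3 A 3 -> on_hand[A=29 B=55 C=27] avail[A=17 B=55 C=26] open={R1,R2,R3}
Step 4: reserve R4 B 3 -> on_hand[A=29 B=55 C=27] avail[A=17 B=52 C=26] open={R1,R2,R3,R4}
Step 5: commit R1 -> on_hand[A=29 B=55 C=26] avail[A=17 B=52 C=26] open={R2,R3,R4}
Step 6: reserve R5 A 6 -> on_hand[A=29 B=55 C=26] avail[A=11 B=52 C=26] open={R2,R3,R4,R5}
Step 7: commit R2 -> on_hand[A=20 B=55 C=26] avail[A=11 B=52 C=26] open={R3,R4,R5}
Step 8: commit R5 -> on_hand[A=14 B=55 C=26] avail[A=11 B=52 C=26] open={R3,R4}
Step 9: reserve R6 A 8 -> on_hand[A=14 B=55 C=26] avail[A=3 B=52 C=26] open={R3,R4,R6}
Step 10: commit R4 -> on_hand[A=14 B=52 C=26] avail[A=3 B=52 C=26] open={R3,R6}
Step 11: reserve R7 B 4 -> on_hand[A=14 B=52 C=26] avail[A=3 B=48 C=26] open={R3,R6,R7}
Step 12: reserve R8 A 3 -> on_hand[A=14 B=52 C=26] avail[A=0 B=48 C=26] open={R3,R6,R7,R8}
Step 13: commit R7 -> on_hand[A=14 B=48 C=26] avail[A=0 B=48 C=26] open={R3,R6,R8}
Step 14: commit R8 -> on_hand[A=11 B=48 C=26] avail[A=0 B=48 C=26] open={R3,R6}
Step 15: reserve R9 C 4 -> on_hand[A=11 B=48 C=26] avail[A=0 B=48 C=22] open={R3,R6,R9}
Step 16: reserve R10 C 3 -> on_hand[A=11 B=48 C=26] avail[A=0 B=48 C=19] open={R10,R3,R6,R9}
Step 17: commit R3 -> on_hand[A=8 B=48 C=26] avail[A=0 B=48 C=19] open={R10,R6,R9}
Step 18: commit R9 -> on_hand[A=8 B=48 C=22] avail[A=0 B=48 C=19] open={R10,R6}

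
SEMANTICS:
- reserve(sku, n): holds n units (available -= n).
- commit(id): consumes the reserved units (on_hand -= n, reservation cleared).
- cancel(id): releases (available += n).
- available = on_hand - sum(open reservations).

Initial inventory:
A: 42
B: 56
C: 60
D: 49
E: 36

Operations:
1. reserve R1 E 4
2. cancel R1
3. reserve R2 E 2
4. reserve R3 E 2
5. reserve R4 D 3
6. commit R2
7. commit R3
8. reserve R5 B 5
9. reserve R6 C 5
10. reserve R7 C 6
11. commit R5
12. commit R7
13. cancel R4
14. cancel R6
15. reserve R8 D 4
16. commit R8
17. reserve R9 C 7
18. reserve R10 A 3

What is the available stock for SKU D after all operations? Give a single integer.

Step 1: reserve R1 E 4 -> on_hand[A=42 B=56 C=60 D=49 E=36] avail[A=42 B=56 C=60 D=49 E=32] open={R1}
Step 2: cancel R1 -> on_hand[A=42 B=56 C=60 D=49 E=36] avail[A=42 B=56 C=60 D=49 E=36] open={}
Step 3: reserve R2 E 2 -> on_hand[A=42 B=56 C=60 D=49 E=36] avail[A=42 B=56 C=60 D=49 E=34] open={R2}
Step 4: reserve R3 E 2 -> on_hand[A=42 B=56 C=60 D=49 E=36] avail[A=42 B=56 C=60 D=49 E=32] open={R2,R3}
Step 5: reserve R4 D 3 -> on_hand[A=42 B=56 C=60 D=49 E=36] avail[A=42 B=56 C=60 D=46 E=32] open={R2,R3,R4}
Step 6: commit R2 -> on_hand[A=42 B=56 C=60 D=49 E=34] avail[A=42 B=56 C=60 D=46 E=32] open={R3,R4}
Step 7: commit R3 -> on_hand[A=42 B=56 C=60 D=49 E=32] avail[A=42 B=56 C=60 D=46 E=32] open={R4}
Step 8: reserve R5 B 5 -> on_hand[A=42 B=56 C=60 D=49 E=32] avail[A=42 B=51 C=60 D=46 E=32] open={R4,R5}
Step 9: reserve R6 C 5 -> on_hand[A=42 B=56 C=60 D=49 E=32] avail[A=42 B=51 C=55 D=46 E=32] open={R4,R5,R6}
Step 10: reserve R7 C 6 -> on_hand[A=42 B=56 C=60 D=49 E=32] avail[A=42 B=51 C=49 D=46 E=32] open={R4,R5,R6,R7}
Step 11: commit R5 -> on_hand[A=42 B=51 C=60 D=49 E=32] avail[A=42 B=51 C=49 D=46 E=32] open={R4,R6,R7}
Step 12: commit R7 -> on_hand[A=42 B=51 C=54 D=49 E=32] avail[A=42 B=51 C=49 D=46 E=32] open={R4,R6}
Step 13: cancel R4 -> on_hand[A=42 B=51 C=54 D=49 E=32] avail[A=42 B=51 C=49 D=49 E=32] open={R6}
Step 14: cancel R6 -> on_hand[A=42 B=51 C=54 D=49 E=32] avail[A=42 B=51 C=54 D=49 E=32] open={}
Step 15: reserve R8 D 4 -> on_hand[A=42 B=51 C=54 D=49 E=32] avail[A=42 B=51 C=54 D=45 E=32] open={R8}
Step 16: commit R8 -> on_hand[A=42 B=51 C=54 D=45 E=32] avail[A=42 B=51 C=54 D=45 E=32] open={}
Step 17: reserve R9 C 7 -> on_hand[A=42 B=51 C=54 D=45 E=32] avail[A=42 B=51 C=47 D=45 E=32] open={R9}
Step 18: reserve R10 A 3 -> on_hand[A=42 B=51 C=54 D=45 E=32] avail[A=39 B=51 C=47 D=45 E=32] open={R10,R9}
Final available[D] = 45

Answer: 45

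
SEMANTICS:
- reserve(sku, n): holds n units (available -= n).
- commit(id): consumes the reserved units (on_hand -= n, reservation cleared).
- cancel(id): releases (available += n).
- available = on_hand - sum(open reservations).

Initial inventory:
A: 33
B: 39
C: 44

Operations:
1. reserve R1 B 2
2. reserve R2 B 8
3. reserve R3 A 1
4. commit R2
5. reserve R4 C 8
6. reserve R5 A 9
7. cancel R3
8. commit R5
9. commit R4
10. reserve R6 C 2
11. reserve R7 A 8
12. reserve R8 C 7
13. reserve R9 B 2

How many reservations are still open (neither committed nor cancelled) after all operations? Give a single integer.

Answer: 5

Derivation:
Step 1: reserve R1 B 2 -> on_hand[A=33 B=39 C=44] avail[A=33 B=37 C=44] open={R1}
Step 2: reserve R2 B 8 -> on_hand[A=33 B=39 C=44] avail[A=33 B=29 C=44] open={R1,R2}
Step 3: reserve R3 A 1 -> on_hand[A=33 B=39 C=44] avail[A=32 B=29 C=44] open={R1,R2,R3}
Step 4: commit R2 -> on_hand[A=33 B=31 C=44] avail[A=32 B=29 C=44] open={R1,R3}
Step 5: reserve R4 C 8 -> on_hand[A=33 B=31 C=44] avail[A=32 B=29 C=36] open={R1,R3,R4}
Step 6: reserve R5 A 9 -> on_hand[A=33 B=31 C=44] avail[A=23 B=29 C=36] open={R1,R3,R4,R5}
Step 7: cancel R3 -> on_hand[A=33 B=31 C=44] avail[A=24 B=29 C=36] open={R1,R4,R5}
Step 8: commit R5 -> on_hand[A=24 B=31 C=44] avail[A=24 B=29 C=36] open={R1,R4}
Step 9: commit R4 -> on_hand[A=24 B=31 C=36] avail[A=24 B=29 C=36] open={R1}
Step 10: reserve R6 C 2 -> on_hand[A=24 B=31 C=36] avail[A=24 B=29 C=34] open={R1,R6}
Step 11: reserve R7 A 8 -> on_hand[A=24 B=31 C=36] avail[A=16 B=29 C=34] open={R1,R6,R7}
Step 12: reserve R8 C 7 -> on_hand[A=24 B=31 C=36] avail[A=16 B=29 C=27] open={R1,R6,R7,R8}
Step 13: reserve R9 B 2 -> on_hand[A=24 B=31 C=36] avail[A=16 B=27 C=27] open={R1,R6,R7,R8,R9}
Open reservations: ['R1', 'R6', 'R7', 'R8', 'R9'] -> 5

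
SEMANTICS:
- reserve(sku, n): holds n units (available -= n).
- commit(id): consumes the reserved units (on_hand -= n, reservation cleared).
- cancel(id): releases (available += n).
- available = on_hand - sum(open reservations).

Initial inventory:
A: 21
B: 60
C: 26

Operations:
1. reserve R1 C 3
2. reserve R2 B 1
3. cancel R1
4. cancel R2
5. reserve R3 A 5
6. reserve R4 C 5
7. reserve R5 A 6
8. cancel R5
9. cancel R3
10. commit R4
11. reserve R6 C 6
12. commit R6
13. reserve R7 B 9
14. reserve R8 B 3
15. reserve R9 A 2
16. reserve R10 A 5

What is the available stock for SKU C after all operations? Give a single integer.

Answer: 15

Derivation:
Step 1: reserve R1 C 3 -> on_hand[A=21 B=60 C=26] avail[A=21 B=60 C=23] open={R1}
Step 2: reserve R2 B 1 -> on_hand[A=21 B=60 C=26] avail[A=21 B=59 C=23] open={R1,R2}
Step 3: cancel R1 -> on_hand[A=21 B=60 C=26] avail[A=21 B=59 C=26] open={R2}
Step 4: cancel R2 -> on_hand[A=21 B=60 C=26] avail[A=21 B=60 C=26] open={}
Step 5: reserve R3 A 5 -> on_hand[A=21 B=60 C=26] avail[A=16 B=60 C=26] open={R3}
Step 6: reserve R4 C 5 -> on_hand[A=21 B=60 C=26] avail[A=16 B=60 C=21] open={R3,R4}
Step 7: reserve R5 A 6 -> on_hand[A=21 B=60 C=26] avail[A=10 B=60 C=21] open={R3,R4,R5}
Step 8: cancel R5 -> on_hand[A=21 B=60 C=26] avail[A=16 B=60 C=21] open={R3,R4}
Step 9: cancel R3 -> on_hand[A=21 B=60 C=26] avail[A=21 B=60 C=21] open={R4}
Step 10: commit R4 -> on_hand[A=21 B=60 C=21] avail[A=21 B=60 C=21] open={}
Step 11: reserve R6 C 6 -> on_hand[A=21 B=60 C=21] avail[A=21 B=60 C=15] open={R6}
Step 12: commit R6 -> on_hand[A=21 B=60 C=15] avail[A=21 B=60 C=15] open={}
Step 13: reserve R7 B 9 -> on_hand[A=21 B=60 C=15] avail[A=21 B=51 C=15] open={R7}
Step 14: reserve R8 B 3 -> on_hand[A=21 B=60 C=15] avail[A=21 B=48 C=15] open={R7,R8}
Step 15: reserve R9 A 2 -> on_hand[A=21 B=60 C=15] avail[A=19 B=48 C=15] open={R7,R8,R9}
Step 16: reserve R10 A 5 -> on_hand[A=21 B=60 C=15] avail[A=14 B=48 C=15] open={R10,R7,R8,R9}
Final available[C] = 15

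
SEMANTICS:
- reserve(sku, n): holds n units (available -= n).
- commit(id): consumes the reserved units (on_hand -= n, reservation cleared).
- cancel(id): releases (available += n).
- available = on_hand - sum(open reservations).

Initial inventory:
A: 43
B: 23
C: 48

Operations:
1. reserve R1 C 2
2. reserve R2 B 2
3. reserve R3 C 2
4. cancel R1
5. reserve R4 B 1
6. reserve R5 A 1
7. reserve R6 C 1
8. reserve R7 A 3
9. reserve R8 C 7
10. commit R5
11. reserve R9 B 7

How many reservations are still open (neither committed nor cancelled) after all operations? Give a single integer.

Answer: 7

Derivation:
Step 1: reserve R1 C 2 -> on_hand[A=43 B=23 C=48] avail[A=43 B=23 C=46] open={R1}
Step 2: reserve R2 B 2 -> on_hand[A=43 B=23 C=48] avail[A=43 B=21 C=46] open={R1,R2}
Step 3: reserve R3 C 2 -> on_hand[A=43 B=23 C=48] avail[A=43 B=21 C=44] open={R1,R2,R3}
Step 4: cancel R1 -> on_hand[A=43 B=23 C=48] avail[A=43 B=21 C=46] open={R2,R3}
Step 5: reserve R4 B 1 -> on_hand[A=43 B=23 C=48] avail[A=43 B=20 C=46] open={R2,R3,R4}
Step 6: reserve R5 A 1 -> on_hand[A=43 B=23 C=48] avail[A=42 B=20 C=46] open={R2,R3,R4,R5}
Step 7: reserve R6 C 1 -> on_hand[A=43 B=23 C=48] avail[A=42 B=20 C=45] open={R2,R3,R4,R5,R6}
Step 8: reserve R7 A 3 -> on_hand[A=43 B=23 C=48] avail[A=39 B=20 C=45] open={R2,R3,R4,R5,R6,R7}
Step 9: reserve R8 C 7 -> on_hand[A=43 B=23 C=48] avail[A=39 B=20 C=38] open={R2,R3,R4,R5,R6,R7,R8}
Step 10: commit R5 -> on_hand[A=42 B=23 C=48] avail[A=39 B=20 C=38] open={R2,R3,R4,R6,R7,R8}
Step 11: reserve R9 B 7 -> on_hand[A=42 B=23 C=48] avail[A=39 B=13 C=38] open={R2,R3,R4,R6,R7,R8,R9}
Open reservations: ['R2', 'R3', 'R4', 'R6', 'R7', 'R8', 'R9'] -> 7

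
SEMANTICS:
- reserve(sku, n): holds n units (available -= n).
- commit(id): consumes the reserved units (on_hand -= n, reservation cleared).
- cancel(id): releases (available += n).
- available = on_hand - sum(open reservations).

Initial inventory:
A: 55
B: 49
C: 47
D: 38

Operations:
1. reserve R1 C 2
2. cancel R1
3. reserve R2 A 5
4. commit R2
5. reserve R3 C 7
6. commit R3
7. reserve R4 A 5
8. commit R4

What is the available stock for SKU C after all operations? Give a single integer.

Step 1: reserve R1 C 2 -> on_hand[A=55 B=49 C=47 D=38] avail[A=55 B=49 C=45 D=38] open={R1}
Step 2: cancel R1 -> on_hand[A=55 B=49 C=47 D=38] avail[A=55 B=49 C=47 D=38] open={}
Step 3: reserve R2 A 5 -> on_hand[A=55 B=49 C=47 D=38] avail[A=50 B=49 C=47 D=38] open={R2}
Step 4: commit R2 -> on_hand[A=50 B=49 C=47 D=38] avail[A=50 B=49 C=47 D=38] open={}
Step 5: reserve R3 C 7 -> on_hand[A=50 B=49 C=47 D=38] avail[A=50 B=49 C=40 D=38] open={R3}
Step 6: commit R3 -> on_hand[A=50 B=49 C=40 D=38] avail[A=50 B=49 C=40 D=38] open={}
Step 7: reserve R4 A 5 -> on_hand[A=50 B=49 C=40 D=38] avail[A=45 B=49 C=40 D=38] open={R4}
Step 8: commit R4 -> on_hand[A=45 B=49 C=40 D=38] avail[A=45 B=49 C=40 D=38] open={}
Final available[C] = 40

Answer: 40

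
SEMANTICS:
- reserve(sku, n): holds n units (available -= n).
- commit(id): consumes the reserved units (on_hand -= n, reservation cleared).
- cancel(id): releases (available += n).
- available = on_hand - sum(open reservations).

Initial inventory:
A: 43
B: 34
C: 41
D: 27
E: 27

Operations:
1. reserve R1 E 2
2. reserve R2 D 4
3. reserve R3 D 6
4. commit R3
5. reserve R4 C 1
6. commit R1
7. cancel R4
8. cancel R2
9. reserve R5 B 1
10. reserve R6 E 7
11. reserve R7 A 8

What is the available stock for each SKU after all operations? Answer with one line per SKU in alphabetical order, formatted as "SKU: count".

Step 1: reserve R1 E 2 -> on_hand[A=43 B=34 C=41 D=27 E=27] avail[A=43 B=34 C=41 D=27 E=25] open={R1}
Step 2: reserve R2 D 4 -> on_hand[A=43 B=34 C=41 D=27 E=27] avail[A=43 B=34 C=41 D=23 E=25] open={R1,R2}
Step 3: reserve R3 D 6 -> on_hand[A=43 B=34 C=41 D=27 E=27] avail[A=43 B=34 C=41 D=17 E=25] open={R1,R2,R3}
Step 4: commit R3 -> on_hand[A=43 B=34 C=41 D=21 E=27] avail[A=43 B=34 C=41 D=17 E=25] open={R1,R2}
Step 5: reserve R4 C 1 -> on_hand[A=43 B=34 C=41 D=21 E=27] avail[A=43 B=34 C=40 D=17 E=25] open={R1,R2,R4}
Step 6: commit R1 -> on_hand[A=43 B=34 C=41 D=21 E=25] avail[A=43 B=34 C=40 D=17 E=25] open={R2,R4}
Step 7: cancel R4 -> on_hand[A=43 B=34 C=41 D=21 E=25] avail[A=43 B=34 C=41 D=17 E=25] open={R2}
Step 8: cancel R2 -> on_hand[A=43 B=34 C=41 D=21 E=25] avail[A=43 B=34 C=41 D=21 E=25] open={}
Step 9: reserve R5 B 1 -> on_hand[A=43 B=34 C=41 D=21 E=25] avail[A=43 B=33 C=41 D=21 E=25] open={R5}
Step 10: reserve R6 E 7 -> on_hand[A=43 B=34 C=41 D=21 E=25] avail[A=43 B=33 C=41 D=21 E=18] open={R5,R6}
Step 11: reserve R7 A 8 -> on_hand[A=43 B=34 C=41 D=21 E=25] avail[A=35 B=33 C=41 D=21 E=18] open={R5,R6,R7}

Answer: A: 35
B: 33
C: 41
D: 21
E: 18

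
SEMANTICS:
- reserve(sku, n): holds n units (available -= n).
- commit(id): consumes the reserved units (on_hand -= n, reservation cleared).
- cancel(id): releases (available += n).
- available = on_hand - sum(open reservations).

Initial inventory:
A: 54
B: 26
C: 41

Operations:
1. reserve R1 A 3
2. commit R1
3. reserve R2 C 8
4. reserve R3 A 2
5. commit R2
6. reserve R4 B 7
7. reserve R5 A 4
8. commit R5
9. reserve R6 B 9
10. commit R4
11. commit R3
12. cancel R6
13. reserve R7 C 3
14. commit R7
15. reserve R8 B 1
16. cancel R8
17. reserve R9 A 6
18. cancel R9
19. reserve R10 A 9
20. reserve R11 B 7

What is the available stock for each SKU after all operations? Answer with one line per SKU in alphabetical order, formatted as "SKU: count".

Step 1: reserve R1 A 3 -> on_hand[A=54 B=26 C=41] avail[A=51 B=26 C=41] open={R1}
Step 2: commit R1 -> on_hand[A=51 B=26 C=41] avail[A=51 B=26 C=41] open={}
Step 3: reserve R2 C 8 -> on_hand[A=51 B=26 C=41] avail[A=51 B=26 C=33] open={R2}
Step 4: reserve R3 A 2 -> on_hand[A=51 B=26 C=41] avail[A=49 B=26 C=33] open={R2,R3}
Step 5: commit R2 -> on_hand[A=51 B=26 C=33] avail[A=49 B=26 C=33] open={R3}
Step 6: reserve R4 B 7 -> on_hand[A=51 B=26 C=33] avail[A=49 B=19 C=33] open={R3,R4}
Step 7: reserve R5 A 4 -> on_hand[A=51 B=26 C=33] avail[A=45 B=19 C=33] open={R3,R4,R5}
Step 8: commit R5 -> on_hand[A=47 B=26 C=33] avail[A=45 B=19 C=33] open={R3,R4}
Step 9: reserve R6 B 9 -> on_hand[A=47 B=26 C=33] avail[A=45 B=10 C=33] open={R3,R4,R6}
Step 10: commit R4 -> on_hand[A=47 B=19 C=33] avail[A=45 B=10 C=33] open={R3,R6}
Step 11: commit R3 -> on_hand[A=45 B=19 C=33] avail[A=45 B=10 C=33] open={R6}
Step 12: cancel R6 -> on_hand[A=45 B=19 C=33] avail[A=45 B=19 C=33] open={}
Step 13: reserve R7 C 3 -> on_hand[A=45 B=19 C=33] avail[A=45 B=19 C=30] open={R7}
Step 14: commit R7 -> on_hand[A=45 B=19 C=30] avail[A=45 B=19 C=30] open={}
Step 15: reserve R8 B 1 -> on_hand[A=45 B=19 C=30] avail[A=45 B=18 C=30] open={R8}
Step 16: cancel R8 -> on_hand[A=45 B=19 C=30] avail[A=45 B=19 C=30] open={}
Step 17: reserve R9 A 6 -> on_hand[A=45 B=19 C=30] avail[A=39 B=19 C=30] open={R9}
Step 18: cancel R9 -> on_hand[A=45 B=19 C=30] avail[A=45 B=19 C=30] open={}
Step 19: reserve R10 A 9 -> on_hand[A=45 B=19 C=30] avail[A=36 B=19 C=30] open={R10}
Step 20: reserve R11 B 7 -> on_hand[A=45 B=19 C=30] avail[A=36 B=12 C=30] open={R10,R11}

Answer: A: 36
B: 12
C: 30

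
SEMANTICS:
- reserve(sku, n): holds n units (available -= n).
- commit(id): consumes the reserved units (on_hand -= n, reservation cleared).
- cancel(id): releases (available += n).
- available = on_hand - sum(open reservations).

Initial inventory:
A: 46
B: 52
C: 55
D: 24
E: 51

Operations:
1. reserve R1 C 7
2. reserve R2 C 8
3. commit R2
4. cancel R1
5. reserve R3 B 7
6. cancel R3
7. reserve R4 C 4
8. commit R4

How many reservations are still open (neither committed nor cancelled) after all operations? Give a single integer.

Answer: 0

Derivation:
Step 1: reserve R1 C 7 -> on_hand[A=46 B=52 C=55 D=24 E=51] avail[A=46 B=52 C=48 D=24 E=51] open={R1}
Step 2: reserve R2 C 8 -> on_hand[A=46 B=52 C=55 D=24 E=51] avail[A=46 B=52 C=40 D=24 E=51] open={R1,R2}
Step 3: commit R2 -> on_hand[A=46 B=52 C=47 D=24 E=51] avail[A=46 B=52 C=40 D=24 E=51] open={R1}
Step 4: cancel R1 -> on_hand[A=46 B=52 C=47 D=24 E=51] avail[A=46 B=52 C=47 D=24 E=51] open={}
Step 5: reserve R3 B 7 -> on_hand[A=46 B=52 C=47 D=24 E=51] avail[A=46 B=45 C=47 D=24 E=51] open={R3}
Step 6: cancel R3 -> on_hand[A=46 B=52 C=47 D=24 E=51] avail[A=46 B=52 C=47 D=24 E=51] open={}
Step 7: reserve R4 C 4 -> on_hand[A=46 B=52 C=47 D=24 E=51] avail[A=46 B=52 C=43 D=24 E=51] open={R4}
Step 8: commit R4 -> on_hand[A=46 B=52 C=43 D=24 E=51] avail[A=46 B=52 C=43 D=24 E=51] open={}
Open reservations: [] -> 0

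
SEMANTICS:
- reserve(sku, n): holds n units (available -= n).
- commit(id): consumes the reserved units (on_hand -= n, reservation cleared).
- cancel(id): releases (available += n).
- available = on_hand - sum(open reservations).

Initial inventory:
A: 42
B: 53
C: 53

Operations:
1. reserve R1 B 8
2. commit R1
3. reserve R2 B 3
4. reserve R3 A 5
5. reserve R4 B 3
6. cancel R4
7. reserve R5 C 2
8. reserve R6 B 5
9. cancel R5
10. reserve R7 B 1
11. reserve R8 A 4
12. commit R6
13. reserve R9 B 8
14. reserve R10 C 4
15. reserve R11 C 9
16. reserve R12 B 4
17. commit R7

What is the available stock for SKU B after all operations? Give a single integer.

Answer: 24

Derivation:
Step 1: reserve R1 B 8 -> on_hand[A=42 B=53 C=53] avail[A=42 B=45 C=53] open={R1}
Step 2: commit R1 -> on_hand[A=42 B=45 C=53] avail[A=42 B=45 C=53] open={}
Step 3: reserve R2 B 3 -> on_hand[A=42 B=45 C=53] avail[A=42 B=42 C=53] open={R2}
Step 4: reserve R3 A 5 -> on_hand[A=42 B=45 C=53] avail[A=37 B=42 C=53] open={R2,R3}
Step 5: reserve R4 B 3 -> on_hand[A=42 B=45 C=53] avail[A=37 B=39 C=53] open={R2,R3,R4}
Step 6: cancel R4 -> on_hand[A=42 B=45 C=53] avail[A=37 B=42 C=53] open={R2,R3}
Step 7: reserve R5 C 2 -> on_hand[A=42 B=45 C=53] avail[A=37 B=42 C=51] open={R2,R3,R5}
Step 8: reserve R6 B 5 -> on_hand[A=42 B=45 C=53] avail[A=37 B=37 C=51] open={R2,R3,R5,R6}
Step 9: cancel R5 -> on_hand[A=42 B=45 C=53] avail[A=37 B=37 C=53] open={R2,R3,R6}
Step 10: reserve R7 B 1 -> on_hand[A=42 B=45 C=53] avail[A=37 B=36 C=53] open={R2,R3,R6,R7}
Step 11: reserve R8 A 4 -> on_hand[A=42 B=45 C=53] avail[A=33 B=36 C=53] open={R2,R3,R6,R7,R8}
Step 12: commit R6 -> on_hand[A=42 B=40 C=53] avail[A=33 B=36 C=53] open={R2,R3,R7,R8}
Step 13: reserve R9 B 8 -> on_hand[A=42 B=40 C=53] avail[A=33 B=28 C=53] open={R2,R3,R7,R8,R9}
Step 14: reserve R10 C 4 -> on_hand[A=42 B=40 C=53] avail[A=33 B=28 C=49] open={R10,R2,R3,R7,R8,R9}
Step 15: reserve R11 C 9 -> on_hand[A=42 B=40 C=53] avail[A=33 B=28 C=40] open={R10,R11,R2,R3,R7,R8,R9}
Step 16: reserve R12 B 4 -> on_hand[A=42 B=40 C=53] avail[A=33 B=24 C=40] open={R10,R11,R12,R2,R3,R7,R8,R9}
Step 17: commit R7 -> on_hand[A=42 B=39 C=53] avail[A=33 B=24 C=40] open={R10,R11,R12,R2,R3,R8,R9}
Final available[B] = 24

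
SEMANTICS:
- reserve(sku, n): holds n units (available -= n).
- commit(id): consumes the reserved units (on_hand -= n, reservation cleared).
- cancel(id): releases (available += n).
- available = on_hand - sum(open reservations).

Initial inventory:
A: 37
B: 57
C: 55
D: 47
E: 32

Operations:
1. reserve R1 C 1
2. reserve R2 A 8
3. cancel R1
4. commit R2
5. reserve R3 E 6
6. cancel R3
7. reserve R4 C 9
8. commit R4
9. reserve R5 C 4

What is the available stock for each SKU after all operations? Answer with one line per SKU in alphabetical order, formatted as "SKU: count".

Step 1: reserve R1 C 1 -> on_hand[A=37 B=57 C=55 D=47 E=32] avail[A=37 B=57 C=54 D=47 E=32] open={R1}
Step 2: reserve R2 A 8 -> on_hand[A=37 B=57 C=55 D=47 E=32] avail[A=29 B=57 C=54 D=47 E=32] open={R1,R2}
Step 3: cancel R1 -> on_hand[A=37 B=57 C=55 D=47 E=32] avail[A=29 B=57 C=55 D=47 E=32] open={R2}
Step 4: commit R2 -> on_hand[A=29 B=57 C=55 D=47 E=32] avail[A=29 B=57 C=55 D=47 E=32] open={}
Step 5: reserve R3 E 6 -> on_hand[A=29 B=57 C=55 D=47 E=32] avail[A=29 B=57 C=55 D=47 E=26] open={R3}
Step 6: cancel R3 -> on_hand[A=29 B=57 C=55 D=47 E=32] avail[A=29 B=57 C=55 D=47 E=32] open={}
Step 7: reserve R4 C 9 -> on_hand[A=29 B=57 C=55 D=47 E=32] avail[A=29 B=57 C=46 D=47 E=32] open={R4}
Step 8: commit R4 -> on_hand[A=29 B=57 C=46 D=47 E=32] avail[A=29 B=57 C=46 D=47 E=32] open={}
Step 9: reserve R5 C 4 -> on_hand[A=29 B=57 C=46 D=47 E=32] avail[A=29 B=57 C=42 D=47 E=32] open={R5}

Answer: A: 29
B: 57
C: 42
D: 47
E: 32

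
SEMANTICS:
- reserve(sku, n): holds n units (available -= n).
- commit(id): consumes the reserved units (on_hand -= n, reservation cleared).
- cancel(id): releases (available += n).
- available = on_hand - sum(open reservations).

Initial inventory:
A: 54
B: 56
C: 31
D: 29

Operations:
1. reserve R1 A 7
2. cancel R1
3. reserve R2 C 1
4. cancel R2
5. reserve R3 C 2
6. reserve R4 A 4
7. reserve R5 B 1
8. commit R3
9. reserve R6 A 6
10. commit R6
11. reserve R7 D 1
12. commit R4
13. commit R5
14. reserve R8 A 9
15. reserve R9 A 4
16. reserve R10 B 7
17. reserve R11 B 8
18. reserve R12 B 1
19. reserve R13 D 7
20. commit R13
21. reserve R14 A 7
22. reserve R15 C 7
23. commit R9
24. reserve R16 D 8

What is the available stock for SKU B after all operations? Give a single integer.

Step 1: reserve R1 A 7 -> on_hand[A=54 B=56 C=31 D=29] avail[A=47 B=56 C=31 D=29] open={R1}
Step 2: cancel R1 -> on_hand[A=54 B=56 C=31 D=29] avail[A=54 B=56 C=31 D=29] open={}
Step 3: reserve R2 C 1 -> on_hand[A=54 B=56 C=31 D=29] avail[A=54 B=56 C=30 D=29] open={R2}
Step 4: cancel R2 -> on_hand[A=54 B=56 C=31 D=29] avail[A=54 B=56 C=31 D=29] open={}
Step 5: reserve R3 C 2 -> on_hand[A=54 B=56 C=31 D=29] avail[A=54 B=56 C=29 D=29] open={R3}
Step 6: reserve R4 A 4 -> on_hand[A=54 B=56 C=31 D=29] avail[A=50 B=56 C=29 D=29] open={R3,R4}
Step 7: reserve R5 B 1 -> on_hand[A=54 B=56 C=31 D=29] avail[A=50 B=55 C=29 D=29] open={R3,R4,R5}
Step 8: commit R3 -> on_hand[A=54 B=56 C=29 D=29] avail[A=50 B=55 C=29 D=29] open={R4,R5}
Step 9: reserve R6 A 6 -> on_hand[A=54 B=56 C=29 D=29] avail[A=44 B=55 C=29 D=29] open={R4,R5,R6}
Step 10: commit R6 -> on_hand[A=48 B=56 C=29 D=29] avail[A=44 B=55 C=29 D=29] open={R4,R5}
Step 11: reserve R7 D 1 -> on_hand[A=48 B=56 C=29 D=29] avail[A=44 B=55 C=29 D=28] open={R4,R5,R7}
Step 12: commit R4 -> on_hand[A=44 B=56 C=29 D=29] avail[A=44 B=55 C=29 D=28] open={R5,R7}
Step 13: commit R5 -> on_hand[A=44 B=55 C=29 D=29] avail[A=44 B=55 C=29 D=28] open={R7}
Step 14: reserve R8 A 9 -> on_hand[A=44 B=55 C=29 D=29] avail[A=35 B=55 C=29 D=28] open={R7,R8}
Step 15: reserve R9 A 4 -> on_hand[A=44 B=55 C=29 D=29] avail[A=31 B=55 C=29 D=28] open={R7,R8,R9}
Step 16: reserve R10 B 7 -> on_hand[A=44 B=55 C=29 D=29] avail[A=31 B=48 C=29 D=28] open={R10,R7,R8,R9}
Step 17: reserve R11 B 8 -> on_hand[A=44 B=55 C=29 D=29] avail[A=31 B=40 C=29 D=28] open={R10,R11,R7,R8,R9}
Step 18: reserve R12 B 1 -> on_hand[A=44 B=55 C=29 D=29] avail[A=31 B=39 C=29 D=28] open={R10,R11,R12,R7,R8,R9}
Step 19: reserve R13 D 7 -> on_hand[A=44 B=55 C=29 D=29] avail[A=31 B=39 C=29 D=21] open={R10,R11,R12,R13,R7,R8,R9}
Step 20: commit R13 -> on_hand[A=44 B=55 C=29 D=22] avail[A=31 B=39 C=29 D=21] open={R10,R11,R12,R7,R8,R9}
Step 21: reserve R14 A 7 -> on_hand[A=44 B=55 C=29 D=22] avail[A=24 B=39 C=29 D=21] open={R10,R11,R12,R14,R7,R8,R9}
Step 22: reserve R15 C 7 -> on_hand[A=44 B=55 C=29 D=22] avail[A=24 B=39 C=22 D=21] open={R10,R11,R12,R14,R15,R7,R8,R9}
Step 23: commit R9 -> on_hand[A=40 B=55 C=29 D=22] avail[A=24 B=39 C=22 D=21] open={R10,R11,R12,R14,R15,R7,R8}
Step 24: reserve R16 D 8 -> on_hand[A=40 B=55 C=29 D=22] avail[A=24 B=39 C=22 D=13] open={R10,R11,R12,R14,R15,R16,R7,R8}
Final available[B] = 39

Answer: 39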